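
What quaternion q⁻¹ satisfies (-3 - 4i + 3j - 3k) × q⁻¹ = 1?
-0.0698 + 0.093i - 0.0698j + 0.0698k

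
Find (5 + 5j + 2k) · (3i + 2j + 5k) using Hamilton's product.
-20 + 36i + 16j + 10k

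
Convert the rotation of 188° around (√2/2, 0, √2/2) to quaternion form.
-0.0698 + 0.7054i + 0.7054k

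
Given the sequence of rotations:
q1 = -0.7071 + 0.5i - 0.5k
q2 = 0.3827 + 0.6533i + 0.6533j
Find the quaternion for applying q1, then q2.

q2 · q1 = -0.5973 - 0.5972i - 0.1353j - 0.518k
-0.5973 - 0.5972i - 0.1353j - 0.518k


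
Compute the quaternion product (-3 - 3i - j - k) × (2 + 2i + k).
1 - 13i - j - 3k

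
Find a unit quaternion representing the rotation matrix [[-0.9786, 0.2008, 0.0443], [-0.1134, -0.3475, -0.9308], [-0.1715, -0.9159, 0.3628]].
-0.0958 - 0.0388i - 0.5631j + 0.8199k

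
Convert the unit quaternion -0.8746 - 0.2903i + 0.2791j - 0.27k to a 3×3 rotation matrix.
[[0.6984, -0.6343, -0.3314], [0.3102, 0.6857, -0.6585], [0.645, 0.3571, 0.6757]]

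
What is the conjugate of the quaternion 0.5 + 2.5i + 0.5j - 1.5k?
0.5 - 2.5i - 0.5j + 1.5k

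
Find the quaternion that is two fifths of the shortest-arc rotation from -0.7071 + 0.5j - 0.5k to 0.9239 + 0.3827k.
-0.8258 + 0.3105j - 0.4707k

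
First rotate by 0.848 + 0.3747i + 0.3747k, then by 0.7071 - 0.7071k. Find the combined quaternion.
0.8646 + 0.265i - 0.265j - 0.3347k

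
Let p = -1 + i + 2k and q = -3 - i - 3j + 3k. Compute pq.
-2 + 4i - 2j - 12k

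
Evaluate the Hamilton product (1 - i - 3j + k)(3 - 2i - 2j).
-5 - 3i - 13j - k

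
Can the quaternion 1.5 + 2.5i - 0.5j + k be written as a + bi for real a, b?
No. The quaternion 1.5 + 2.5i - 0.5j + k has j-coefficient y = -0.5 and k-coefficient z = 1, not both zero, so it does not lie in the complex subalgebra spanned by 1 and i.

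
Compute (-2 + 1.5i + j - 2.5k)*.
-2 - 1.5i - j + 2.5k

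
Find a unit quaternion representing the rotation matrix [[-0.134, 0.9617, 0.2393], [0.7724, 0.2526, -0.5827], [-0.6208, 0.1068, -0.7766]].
0.2924 + 0.5895i + 0.7354j - 0.1618k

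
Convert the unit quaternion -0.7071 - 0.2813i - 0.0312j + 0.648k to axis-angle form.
axis = (-0.3978, -0.0441, 0.9164), θ = 3π/2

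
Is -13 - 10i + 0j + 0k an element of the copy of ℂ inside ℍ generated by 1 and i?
Yes. The quaternion -13 - 10i has j- and k-coefficients y = z = 0, so it lies in the complex subalgebra spanned by 1 and i.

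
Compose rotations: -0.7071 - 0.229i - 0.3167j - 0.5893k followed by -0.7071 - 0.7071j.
0.2761 + 0.5786i + 0.7239j + 0.2548k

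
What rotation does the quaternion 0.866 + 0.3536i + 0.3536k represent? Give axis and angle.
axis = (√2/2, 0, √2/2), θ = π/3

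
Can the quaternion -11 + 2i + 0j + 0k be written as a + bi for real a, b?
Yes. The quaternion -11 + 2i has j- and k-coefficients y = z = 0, so it lies in the complex subalgebra spanned by 1 and i.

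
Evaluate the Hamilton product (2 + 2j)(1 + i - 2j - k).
6 - 2j - 4k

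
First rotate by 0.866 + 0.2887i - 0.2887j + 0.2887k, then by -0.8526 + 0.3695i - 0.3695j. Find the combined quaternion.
-0.9517 - 0.0328i - 0.1805j - 0.2461k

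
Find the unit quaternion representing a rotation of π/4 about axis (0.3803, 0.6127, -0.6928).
0.9239 + 0.1455i + 0.2345j - 0.2651k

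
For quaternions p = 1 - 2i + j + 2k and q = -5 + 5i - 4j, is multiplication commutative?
No: pq = 9 + 23i + j - 7k ≠ 9 + 7i - 19j - 13k = qp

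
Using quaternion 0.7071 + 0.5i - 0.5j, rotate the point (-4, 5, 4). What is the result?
(-7.328, 1.672, 0.707)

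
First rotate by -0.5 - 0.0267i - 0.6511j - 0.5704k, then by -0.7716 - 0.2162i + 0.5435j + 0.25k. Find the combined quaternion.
0.8765 - 0.0185i + 0.1006j + 0.4704k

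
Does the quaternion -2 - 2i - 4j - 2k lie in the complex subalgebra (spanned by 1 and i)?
No. The quaternion -2 - 2i - 4j - 2k has j-coefficient y = -4 and k-coefficient z = -2, not both zero, so it does not lie in the complex subalgebra spanned by 1 and i.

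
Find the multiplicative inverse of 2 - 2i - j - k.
0.2 + 0.2i + 0.1j + 0.1k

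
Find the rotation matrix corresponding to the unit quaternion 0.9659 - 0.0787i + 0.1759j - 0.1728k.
[[0.8784, 0.3061, 0.367], [-0.3615, 0.9279, 0.0912], [-0.3126, -0.2128, 0.9257]]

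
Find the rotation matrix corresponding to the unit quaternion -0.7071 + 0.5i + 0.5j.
[[0.5, 0.5, -0.7071], [0.5, 0.5, 0.7071], [0.7071, -0.7071, 0]]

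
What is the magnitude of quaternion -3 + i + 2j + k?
√15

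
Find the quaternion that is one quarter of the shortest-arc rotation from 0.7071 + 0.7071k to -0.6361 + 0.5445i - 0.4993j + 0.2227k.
0.8122 - 0.1783i + 0.1635j + 0.5309k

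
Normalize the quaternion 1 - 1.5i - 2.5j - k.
0.3086 - 0.4629i - 0.7715j - 0.3086k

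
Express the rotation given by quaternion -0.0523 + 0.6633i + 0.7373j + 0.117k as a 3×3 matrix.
[[-0.1146, 0.9903, 0.0781], [0.9659, 0.0927, 0.2419], [0.2323, 0.1031, -0.9672]]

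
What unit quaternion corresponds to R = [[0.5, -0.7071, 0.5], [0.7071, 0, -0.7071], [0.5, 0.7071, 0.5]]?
0.7071 + 0.5i + 0.5k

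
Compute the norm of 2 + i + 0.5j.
2.291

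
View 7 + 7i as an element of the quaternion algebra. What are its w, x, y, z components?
7 + 7i + 0j + 0k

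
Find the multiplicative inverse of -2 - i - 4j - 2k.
-0.08 + 0.04i + 0.16j + 0.08k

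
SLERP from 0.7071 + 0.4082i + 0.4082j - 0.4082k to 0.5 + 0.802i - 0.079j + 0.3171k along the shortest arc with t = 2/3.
0.6465 + 0.7524i + 0.1017j + 0.0742k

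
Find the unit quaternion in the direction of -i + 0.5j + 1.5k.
-0.5345i + 0.2673j + 0.8018k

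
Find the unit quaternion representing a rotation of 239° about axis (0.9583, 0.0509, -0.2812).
-0.4924 + 0.8341i + 0.0443j - 0.2447k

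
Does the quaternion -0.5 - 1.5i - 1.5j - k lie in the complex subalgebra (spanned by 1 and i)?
No. The quaternion -0.5 - 1.5i - 1.5j - k has j-coefficient y = -1.5 and k-coefficient z = -1, not both zero, so it does not lie in the complex subalgebra spanned by 1 and i.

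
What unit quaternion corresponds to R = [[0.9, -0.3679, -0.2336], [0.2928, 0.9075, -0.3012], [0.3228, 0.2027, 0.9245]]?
0.9659 + 0.1304i - 0.144j + 0.171k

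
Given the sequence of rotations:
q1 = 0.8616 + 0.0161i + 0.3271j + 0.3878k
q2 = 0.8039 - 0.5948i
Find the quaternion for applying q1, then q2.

q2 · q1 = 0.7022 - 0.4995i + 0.4936j + 0.1172k
0.7022 - 0.4995i + 0.4936j + 0.1172k


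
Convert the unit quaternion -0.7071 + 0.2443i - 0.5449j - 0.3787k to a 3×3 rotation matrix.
[[0.1193, -0.8018, 0.5856], [0.2693, 0.5938, 0.7582], [-0.9556, 0.0672, 0.2868]]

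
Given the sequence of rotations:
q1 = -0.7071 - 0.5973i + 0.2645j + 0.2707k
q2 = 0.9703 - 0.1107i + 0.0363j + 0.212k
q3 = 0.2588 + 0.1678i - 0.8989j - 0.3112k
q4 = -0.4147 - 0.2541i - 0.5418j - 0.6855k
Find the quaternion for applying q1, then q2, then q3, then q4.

q2 · q1 = -0.8192 - 0.5475i + 0.1343j + 0.1052k
q3 · q2 · q1 = 0.0333 - 0.3319i + 0.9239j - 0.1875k
q4 · q3 · q2 · q1 = 0.2739 + 0.8641i - 0.2213j - 0.3597k
0.2739 + 0.8641i - 0.2213j - 0.3597k


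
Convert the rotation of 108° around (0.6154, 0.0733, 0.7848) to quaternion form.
0.5878 + 0.4979i + 0.0593j + 0.6349k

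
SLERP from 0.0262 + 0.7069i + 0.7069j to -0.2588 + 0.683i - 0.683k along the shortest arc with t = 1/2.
-0.1354 + 0.8089i + 0.4114j - 0.3975k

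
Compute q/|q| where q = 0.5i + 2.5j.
0.1961i + 0.9806j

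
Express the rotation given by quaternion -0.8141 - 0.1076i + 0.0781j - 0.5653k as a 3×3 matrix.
[[0.3487, -0.9372, -0.0055], [0.9036, 0.3377, -0.2635], [0.2488, 0.0869, 0.9646]]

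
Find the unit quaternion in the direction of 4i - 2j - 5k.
0.5963i - 0.2981j - 0.7454k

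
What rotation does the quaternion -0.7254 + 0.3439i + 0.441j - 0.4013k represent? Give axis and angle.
axis = (0.4996, 0.6407, -0.583), θ = 273°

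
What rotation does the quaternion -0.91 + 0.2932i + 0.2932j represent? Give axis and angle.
axis = (√2/2, √2/2, 0), θ = 311°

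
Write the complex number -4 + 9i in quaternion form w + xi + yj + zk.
-4 + 9i + 0j + 0k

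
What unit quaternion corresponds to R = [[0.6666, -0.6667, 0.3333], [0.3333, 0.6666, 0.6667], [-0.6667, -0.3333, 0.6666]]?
0.866 - 0.2887i + 0.2887j + 0.2887k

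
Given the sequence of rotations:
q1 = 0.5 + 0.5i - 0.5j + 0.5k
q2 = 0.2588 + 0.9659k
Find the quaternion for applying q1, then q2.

q2 · q1 = -0.3535 + 0.6123i + 0.3535j + 0.6123k
-0.3535 + 0.6123i + 0.3535j + 0.6123k


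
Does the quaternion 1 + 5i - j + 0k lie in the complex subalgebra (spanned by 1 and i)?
No. The quaternion 1 + 5i - j has j-coefficient y = -1 and k-coefficient z = 0, not both zero, so it does not lie in the complex subalgebra spanned by 1 and i.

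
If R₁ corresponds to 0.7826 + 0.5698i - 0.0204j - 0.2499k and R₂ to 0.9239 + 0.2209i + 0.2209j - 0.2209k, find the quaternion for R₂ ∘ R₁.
0.5465 + 0.6396i + 0.0834j - 0.5341k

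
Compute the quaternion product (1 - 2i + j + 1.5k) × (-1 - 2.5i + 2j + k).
-9.5 - 2.5i - 0.75j - 2k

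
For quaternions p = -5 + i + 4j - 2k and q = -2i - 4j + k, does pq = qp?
No: pq = 20 + 6i + 23j - k ≠ 20 + 14i + 17j - 9k = qp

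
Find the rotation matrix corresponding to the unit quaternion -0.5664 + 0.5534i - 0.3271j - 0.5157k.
[[0.2541, -0.9462, -0.2002], [0.2222, -0.1444, 0.9643], [-0.9413, -0.2895, 0.1735]]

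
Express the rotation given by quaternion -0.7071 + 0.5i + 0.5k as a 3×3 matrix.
[[0.5, 0.7071, 0.5], [-0.7071, 0, 0.7071], [0.5, -0.7071, 0.5]]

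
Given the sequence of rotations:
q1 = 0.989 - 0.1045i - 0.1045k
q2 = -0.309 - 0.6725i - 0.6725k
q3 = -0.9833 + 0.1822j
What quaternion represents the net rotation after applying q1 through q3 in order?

q2 · q1 = -0.4462 - 0.6328i - 0.6328k
q3 · q2 · q1 = 0.4387 + 0.5069i - 0.0813j + 0.7375k
0.4387 + 0.5069i - 0.0813j + 0.7375k


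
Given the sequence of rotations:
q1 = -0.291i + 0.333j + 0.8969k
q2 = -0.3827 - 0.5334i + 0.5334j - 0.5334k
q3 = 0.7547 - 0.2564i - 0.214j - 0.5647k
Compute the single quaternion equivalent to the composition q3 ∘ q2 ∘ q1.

q2 · q1 = 0.1456 + 0.7674i + 0.5062j - 0.3656k
q3 · q2 · q1 = 0.2085 + 0.9059i - 0.1762j - 0.3237k
0.2085 + 0.9059i - 0.1762j - 0.3237k


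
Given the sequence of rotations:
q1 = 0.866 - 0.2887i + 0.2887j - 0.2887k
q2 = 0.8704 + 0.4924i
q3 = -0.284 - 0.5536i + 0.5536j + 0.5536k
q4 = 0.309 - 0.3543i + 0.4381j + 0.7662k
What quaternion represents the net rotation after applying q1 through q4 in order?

q2 · q1 = 0.8959 + 0.1751i + 0.3934j - 0.1091k
q3 · q2 · q1 = -0.3149 - 0.8239i + 0.4208j + 0.2122k
q4 · q3 · q2 · q1 = -0.7362 - 0.3725i - 0.564j + 0.0362k
-0.7362 - 0.3725i - 0.564j + 0.0362k


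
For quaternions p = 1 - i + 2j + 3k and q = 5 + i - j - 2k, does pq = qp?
No: pq = 14 - 5i + 10j + 12k ≠ 14 - 3i + 8j + 14k = qp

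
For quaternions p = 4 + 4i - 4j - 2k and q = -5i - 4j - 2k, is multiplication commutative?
No: pq = -20i + 2j - 44k ≠ -20i - 34j + 28k = qp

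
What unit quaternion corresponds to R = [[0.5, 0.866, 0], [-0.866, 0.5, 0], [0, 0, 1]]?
0.866 - 0.5k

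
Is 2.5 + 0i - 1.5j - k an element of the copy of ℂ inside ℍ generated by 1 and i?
No. The quaternion 2.5 - 1.5j - k has j-coefficient y = -1.5 and k-coefficient z = -1, not both zero, so it does not lie in the complex subalgebra spanned by 1 and i.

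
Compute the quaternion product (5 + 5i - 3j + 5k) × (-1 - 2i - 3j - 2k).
6 + 6i - 12j - 36k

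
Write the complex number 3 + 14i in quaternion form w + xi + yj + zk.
3 + 14i + 0j + 0k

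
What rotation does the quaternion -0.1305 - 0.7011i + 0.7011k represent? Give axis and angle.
axis = (-√2/2, 0, √2/2), θ = 195°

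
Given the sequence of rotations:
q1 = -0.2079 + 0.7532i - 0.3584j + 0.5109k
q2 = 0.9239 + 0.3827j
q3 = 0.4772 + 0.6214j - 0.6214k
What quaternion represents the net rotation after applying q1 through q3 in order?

q2 · q1 = -0.0549 + 0.8914i - 0.4107j + 0.1838k
q3 · q2 · q1 = 0.3432 + 0.2844i - 0.784j - 0.4321k
0.3432 + 0.2844i - 0.784j - 0.4321k


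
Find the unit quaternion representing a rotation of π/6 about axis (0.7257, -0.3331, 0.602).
0.9659 + 0.1878i - 0.0862j + 0.1558k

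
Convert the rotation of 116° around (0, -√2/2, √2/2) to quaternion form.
0.5299 - 0.5997j + 0.5997k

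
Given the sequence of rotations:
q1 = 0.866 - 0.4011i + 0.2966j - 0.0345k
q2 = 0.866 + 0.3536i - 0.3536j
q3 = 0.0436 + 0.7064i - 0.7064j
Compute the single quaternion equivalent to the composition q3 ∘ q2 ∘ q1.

q2 · q1 = 0.9967 - 0.0289i - 0.0372j - 0.0668k
q3 · q2 · q1 = 0.0376 + 0.75i - 0.6585j - 0.0496k
0.0376 + 0.75i - 0.6585j - 0.0496k


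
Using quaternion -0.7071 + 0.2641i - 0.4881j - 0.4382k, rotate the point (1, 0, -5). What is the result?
(-2.155, -3.644, -2.842)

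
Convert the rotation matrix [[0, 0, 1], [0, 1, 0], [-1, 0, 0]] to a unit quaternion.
0.7071 + 0.7071j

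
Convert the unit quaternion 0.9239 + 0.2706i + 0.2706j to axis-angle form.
axis = (√2/2, √2/2, 0), θ = π/4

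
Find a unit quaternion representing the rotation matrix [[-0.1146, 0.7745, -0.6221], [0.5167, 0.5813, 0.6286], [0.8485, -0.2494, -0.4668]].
-0.5 + 0.439i + 0.7353j + 0.1289k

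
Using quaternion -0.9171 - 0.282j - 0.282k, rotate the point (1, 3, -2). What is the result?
(-1.904, 2.722, -1.722)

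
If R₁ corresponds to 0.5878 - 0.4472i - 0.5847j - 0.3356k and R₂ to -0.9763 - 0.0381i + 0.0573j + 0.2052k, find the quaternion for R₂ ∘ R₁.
-0.4885 + 0.515i + 0.5j + 0.4962k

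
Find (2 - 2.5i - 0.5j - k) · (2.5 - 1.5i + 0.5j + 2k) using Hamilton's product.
3.5 - 9.75i + 6.25j - 0.5k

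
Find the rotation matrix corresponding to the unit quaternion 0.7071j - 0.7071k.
[[-1, 0, 0], [0, 0, -1], [0, -1, 0]]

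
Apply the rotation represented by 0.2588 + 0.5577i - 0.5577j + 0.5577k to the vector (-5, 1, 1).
(0.643, 0.512, -5.131)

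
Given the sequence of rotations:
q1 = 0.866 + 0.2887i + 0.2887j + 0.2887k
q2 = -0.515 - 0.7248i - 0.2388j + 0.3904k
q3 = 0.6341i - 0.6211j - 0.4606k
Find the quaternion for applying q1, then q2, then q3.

q2 · q1 = -0.2805 - 0.958i - 0.0335j + 0.0491k
q3 · q2 · q1 = 0.6093 - 0.2238i + 0.5843j - 0.4871k
0.6093 - 0.2238i + 0.5843j - 0.4871k


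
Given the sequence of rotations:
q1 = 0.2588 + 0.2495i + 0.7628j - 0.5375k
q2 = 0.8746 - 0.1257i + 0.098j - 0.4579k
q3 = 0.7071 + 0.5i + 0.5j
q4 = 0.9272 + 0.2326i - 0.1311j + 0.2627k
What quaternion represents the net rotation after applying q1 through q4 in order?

q2 · q1 = -0.0632 + 0.4823i + 0.5107j - 0.7089k
q3 · q2 · q1 = -0.5412 - 0.045i + 0.684j - 0.4871k
q4 · q3 · q2 · q1 = -0.2737 - 0.2834i + 0.8066j - 0.4406k
-0.2737 - 0.2834i + 0.8066j - 0.4406k


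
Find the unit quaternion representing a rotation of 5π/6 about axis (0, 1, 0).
0.2588 + 0.9659j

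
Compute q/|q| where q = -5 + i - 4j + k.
-0.7625 + 0.1525i - 0.61j + 0.1525k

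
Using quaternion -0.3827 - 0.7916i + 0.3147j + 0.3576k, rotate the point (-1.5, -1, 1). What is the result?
(-1.402, 1.286, -0.794)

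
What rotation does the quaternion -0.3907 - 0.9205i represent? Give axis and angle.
axis = (-1, 0, 0), θ = 226°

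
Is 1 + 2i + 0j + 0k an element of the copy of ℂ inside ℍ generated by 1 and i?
Yes. The quaternion 1 + 2i has j- and k-coefficients y = z = 0, so it lies in the complex subalgebra spanned by 1 and i.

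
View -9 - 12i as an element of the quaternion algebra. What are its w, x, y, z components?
-9 - 12i + 0j + 0k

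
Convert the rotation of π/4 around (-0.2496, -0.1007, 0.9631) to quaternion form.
0.9239 - 0.0955i - 0.0385j + 0.3686k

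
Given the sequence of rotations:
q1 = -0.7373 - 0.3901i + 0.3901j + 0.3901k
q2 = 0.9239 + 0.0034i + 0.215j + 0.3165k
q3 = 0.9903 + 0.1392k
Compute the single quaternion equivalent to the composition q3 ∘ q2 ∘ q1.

q2 · q1 = -0.8872 - 0.4025i + 0.0771j + 0.2123k
q3 · q2 · q1 = -0.9081 - 0.4093i + 0.0203j + 0.0867k
-0.9081 - 0.4093i + 0.0203j + 0.0867k


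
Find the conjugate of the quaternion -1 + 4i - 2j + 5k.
-1 - 4i + 2j - 5k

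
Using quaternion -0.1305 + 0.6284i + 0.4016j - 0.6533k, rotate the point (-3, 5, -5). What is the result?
(6.829, -3.439, -0.733)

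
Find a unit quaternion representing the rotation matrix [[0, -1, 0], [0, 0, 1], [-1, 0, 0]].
0.5 - 0.5i + 0.5j + 0.5k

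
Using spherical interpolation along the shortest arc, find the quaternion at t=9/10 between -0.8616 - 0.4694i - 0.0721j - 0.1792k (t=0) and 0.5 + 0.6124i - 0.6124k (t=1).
-0.5622 - 0.621i - 0.0083j + 0.5462k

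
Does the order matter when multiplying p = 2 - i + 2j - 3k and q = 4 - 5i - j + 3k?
Yes: pq = 14 - 11i + 24j + 5k ≠ 14 - 17i - 12j - 17k = qp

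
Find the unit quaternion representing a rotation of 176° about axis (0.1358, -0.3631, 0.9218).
0.0349 + 0.1357i - 0.3629j + 0.9212k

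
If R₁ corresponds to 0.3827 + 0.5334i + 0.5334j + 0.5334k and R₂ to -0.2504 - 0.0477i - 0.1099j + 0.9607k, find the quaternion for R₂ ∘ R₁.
-0.5242 - 0.7229i + 0.3623j + 0.2673k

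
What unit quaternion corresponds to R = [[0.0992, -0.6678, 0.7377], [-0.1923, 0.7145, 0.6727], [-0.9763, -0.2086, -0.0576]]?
0.6626 - 0.3325i + 0.6467j + 0.1794k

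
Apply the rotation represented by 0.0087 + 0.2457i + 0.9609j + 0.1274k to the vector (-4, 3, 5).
(5.323, 1.846, -4.273)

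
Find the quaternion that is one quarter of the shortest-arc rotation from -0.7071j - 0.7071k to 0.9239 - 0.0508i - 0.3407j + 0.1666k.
0.3296 - 0.0181i - 0.7518j - 0.5708k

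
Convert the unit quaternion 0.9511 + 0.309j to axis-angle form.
axis = (0, 1, 0), θ = 36°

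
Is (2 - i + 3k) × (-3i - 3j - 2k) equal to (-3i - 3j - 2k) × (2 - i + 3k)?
No: pq = 3 + 3i - 17j - k ≠ 3 - 15i + 5j - 7k = qp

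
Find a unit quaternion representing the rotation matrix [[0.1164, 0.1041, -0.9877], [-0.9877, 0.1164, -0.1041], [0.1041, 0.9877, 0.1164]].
0.5808 + 0.47i - 0.47j - 0.47k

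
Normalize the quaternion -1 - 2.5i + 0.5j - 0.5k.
-0.3592 - 0.898i + 0.1796j - 0.1796k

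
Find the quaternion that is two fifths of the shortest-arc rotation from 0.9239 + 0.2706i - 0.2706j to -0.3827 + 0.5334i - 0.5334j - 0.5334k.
0.9445 - 0.0898i + 0.0898j + 0.3028k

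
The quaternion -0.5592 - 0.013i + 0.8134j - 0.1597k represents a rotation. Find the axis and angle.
axis = (-0.0157, 0.9811, -0.1926), θ = 248°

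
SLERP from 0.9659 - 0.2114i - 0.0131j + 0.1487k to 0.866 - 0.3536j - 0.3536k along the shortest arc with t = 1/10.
0.975 - 0.193i - 0.05j + 0.0977k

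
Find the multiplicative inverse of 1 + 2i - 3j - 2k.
0.0556 - 0.1111i + 0.1667j + 0.1111k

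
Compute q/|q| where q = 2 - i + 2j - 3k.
0.4714 - 0.2357i + 0.4714j - 0.7071k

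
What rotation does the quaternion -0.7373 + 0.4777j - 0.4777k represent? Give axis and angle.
axis = (0, √2/2, -√2/2), θ = 275°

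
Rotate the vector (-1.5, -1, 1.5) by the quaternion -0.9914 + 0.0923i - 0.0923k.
(-1.317, -0.966, 1.683)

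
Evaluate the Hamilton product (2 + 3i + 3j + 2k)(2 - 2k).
8 + 12j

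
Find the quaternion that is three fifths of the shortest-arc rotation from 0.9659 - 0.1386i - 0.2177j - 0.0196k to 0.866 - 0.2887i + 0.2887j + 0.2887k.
0.9513 - 0.2395i + 0.0887j + 0.1726k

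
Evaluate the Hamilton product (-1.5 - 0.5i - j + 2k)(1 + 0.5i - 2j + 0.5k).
-4.25 + 2.25i + 3.25j + 2.75k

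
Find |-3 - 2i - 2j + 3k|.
√26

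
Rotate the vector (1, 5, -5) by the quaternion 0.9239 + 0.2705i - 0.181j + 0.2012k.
(-0.367, 7.001, -1.362)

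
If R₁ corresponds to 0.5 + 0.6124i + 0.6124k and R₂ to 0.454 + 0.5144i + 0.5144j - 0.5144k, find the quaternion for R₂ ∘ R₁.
0.227 + 0.8502i - 0.3728j - 0.2942k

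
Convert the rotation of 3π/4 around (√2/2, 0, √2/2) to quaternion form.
0.3827 + 0.6533i + 0.6533k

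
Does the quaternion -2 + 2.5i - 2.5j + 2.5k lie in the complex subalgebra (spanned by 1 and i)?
No. The quaternion -2 + 2.5i - 2.5j + 2.5k has j-coefficient y = -2.5 and k-coefficient z = 2.5, not both zero, so it does not lie in the complex subalgebra spanned by 1 and i.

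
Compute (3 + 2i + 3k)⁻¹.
0.1364 - 0.0909i - 0.1364k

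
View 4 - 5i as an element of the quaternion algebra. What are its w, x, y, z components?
4 - 5i + 0j + 0k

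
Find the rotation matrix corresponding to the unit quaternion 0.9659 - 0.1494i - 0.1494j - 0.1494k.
[[0.9107, 0.3333, -0.244], [-0.244, 0.9107, 0.3333], [0.3333, -0.244, 0.9107]]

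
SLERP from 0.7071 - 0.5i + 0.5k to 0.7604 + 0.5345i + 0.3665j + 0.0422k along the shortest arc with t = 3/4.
0.8811 + 0.2927i + 0.313j + 0.1998k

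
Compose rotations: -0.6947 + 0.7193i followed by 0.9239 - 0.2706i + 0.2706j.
-0.4472 + 0.8525i - 0.188j - 0.1946k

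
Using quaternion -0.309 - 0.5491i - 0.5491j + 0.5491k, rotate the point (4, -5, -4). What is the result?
(-4.481, 5.854, -1.627)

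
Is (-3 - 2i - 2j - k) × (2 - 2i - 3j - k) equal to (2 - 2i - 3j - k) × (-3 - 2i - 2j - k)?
No: pq = -17 + i + 5j + 3k ≠ -17 + 3i + 5j - k = qp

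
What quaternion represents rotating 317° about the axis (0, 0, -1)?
-0.9304 - 0.3665k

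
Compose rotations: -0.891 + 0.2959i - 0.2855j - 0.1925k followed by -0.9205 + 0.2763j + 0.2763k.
0.9522 - 0.2467i + 0.0984j - 0.1507k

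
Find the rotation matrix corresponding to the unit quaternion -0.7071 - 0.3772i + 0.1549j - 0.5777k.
[[0.2845, -0.9338, 0.2168], [0.7001, 0.048, -0.7124], [0.6549, 0.3545, 0.6675]]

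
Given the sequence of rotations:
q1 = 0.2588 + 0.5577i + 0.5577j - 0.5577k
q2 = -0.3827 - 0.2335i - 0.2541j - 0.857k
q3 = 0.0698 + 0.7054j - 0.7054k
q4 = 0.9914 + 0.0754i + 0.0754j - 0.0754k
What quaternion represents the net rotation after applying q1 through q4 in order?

q2 · q1 = -0.3051 + 0.3458i - 0.8874j + 0.0031k
q3 · q2 · q1 = 0.6069 - 0.5996i - 0.5211j - 0.0285k
q4 · q3 · q2 · q1 = 0.684 - 0.5901i - 0.4235j - 0.0681k
0.684 - 0.5901i - 0.4235j - 0.0681k


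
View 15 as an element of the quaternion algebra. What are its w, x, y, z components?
15 + 0i + 0j + 0k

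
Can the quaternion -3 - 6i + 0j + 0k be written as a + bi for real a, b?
Yes. The quaternion -3 - 6i has j- and k-coefficients y = z = 0, so it lies in the complex subalgebra spanned by 1 and i.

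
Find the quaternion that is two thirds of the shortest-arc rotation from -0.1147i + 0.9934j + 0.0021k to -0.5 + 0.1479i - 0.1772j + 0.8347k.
0.4049 - 0.1716i + 0.5923j - 0.6751k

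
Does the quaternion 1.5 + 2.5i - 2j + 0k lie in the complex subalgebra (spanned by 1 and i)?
No. The quaternion 1.5 + 2.5i - 2j has j-coefficient y = -2 and k-coefficient z = 0, not both zero, so it does not lie in the complex subalgebra spanned by 1 and i.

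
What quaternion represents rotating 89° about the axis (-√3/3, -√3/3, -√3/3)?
0.7133 - 0.4047i - 0.4047j - 0.4047k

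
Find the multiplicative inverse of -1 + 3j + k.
-0.0909 - 0.2727j - 0.0909k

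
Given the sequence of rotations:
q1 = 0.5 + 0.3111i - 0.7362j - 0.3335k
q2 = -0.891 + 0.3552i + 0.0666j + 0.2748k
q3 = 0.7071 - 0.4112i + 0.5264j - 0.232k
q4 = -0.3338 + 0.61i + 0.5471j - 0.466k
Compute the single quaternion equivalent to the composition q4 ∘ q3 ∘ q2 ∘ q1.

q2 · q1 = -0.4153 + 0.0805i + 0.8932j + 0.1523k
q3 · q2 · q1 = -0.6954 + 0.5151i + 0.4569j - 0.2056k
q4 · q3 · q2 · q1 = -0.4279 - 0.4957i - 0.6476j + 0.3896k
-0.4279 - 0.4957i - 0.6476j + 0.3896k


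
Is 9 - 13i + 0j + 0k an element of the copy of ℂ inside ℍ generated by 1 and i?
Yes. The quaternion 9 - 13i has j- and k-coefficients y = z = 0, so it lies in the complex subalgebra spanned by 1 and i.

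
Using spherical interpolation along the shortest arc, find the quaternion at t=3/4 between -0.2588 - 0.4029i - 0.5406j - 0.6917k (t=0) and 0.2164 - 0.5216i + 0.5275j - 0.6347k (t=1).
0.1 - 0.5748i + 0.2731j - 0.7649k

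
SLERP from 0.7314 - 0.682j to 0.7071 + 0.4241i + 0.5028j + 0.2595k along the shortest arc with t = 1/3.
0.9177 + 0.1932i - 0.3263j + 0.1182k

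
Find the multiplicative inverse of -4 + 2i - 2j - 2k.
-0.1429 - 0.0714i + 0.0714j + 0.0714k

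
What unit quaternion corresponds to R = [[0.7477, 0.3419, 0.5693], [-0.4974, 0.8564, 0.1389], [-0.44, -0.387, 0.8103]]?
0.9239 - 0.1423i + 0.2731j - 0.2271k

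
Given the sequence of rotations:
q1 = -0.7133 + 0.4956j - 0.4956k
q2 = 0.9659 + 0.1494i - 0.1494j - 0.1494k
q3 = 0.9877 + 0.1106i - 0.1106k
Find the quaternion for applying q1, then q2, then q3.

q2 · q1 = -0.689 + 0.0415i + 0.6593j - 0.2981k
q3 · q2 · q1 = -0.7181 + 0.0377i + 0.6796j - 0.1453k
-0.7181 + 0.0377i + 0.6796j - 0.1453k


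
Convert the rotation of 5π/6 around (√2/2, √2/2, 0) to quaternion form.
0.2588 + 0.683i + 0.683j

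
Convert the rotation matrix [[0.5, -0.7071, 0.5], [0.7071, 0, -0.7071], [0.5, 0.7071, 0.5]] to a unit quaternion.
0.7071 + 0.5i + 0.5k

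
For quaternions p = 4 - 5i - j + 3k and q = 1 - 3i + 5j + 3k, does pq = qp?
No: pq = -15 - 35i + 25j - 13k ≠ -15 + i + 13j + 43k = qp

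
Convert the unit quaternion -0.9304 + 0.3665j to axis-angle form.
axis = (0, 1, 0), θ = 317°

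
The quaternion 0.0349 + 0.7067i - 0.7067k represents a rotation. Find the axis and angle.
axis = (√2/2, 0, -√2/2), θ = 176°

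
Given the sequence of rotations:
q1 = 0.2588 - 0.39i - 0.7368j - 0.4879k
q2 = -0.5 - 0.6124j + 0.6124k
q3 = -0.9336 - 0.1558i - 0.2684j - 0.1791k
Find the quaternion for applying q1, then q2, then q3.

q2 · q1 = -0.2818 + 0.945i - 0.0289j + 0.1636k
q3 · q2 · q1 = 0.4319 - 0.8874i - 0.0411j + 0.1559k
0.4319 - 0.8874i - 0.0411j + 0.1559k


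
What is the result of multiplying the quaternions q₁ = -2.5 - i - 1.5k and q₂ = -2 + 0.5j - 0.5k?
4.25 + 2.75i - 1.75j + 3.75k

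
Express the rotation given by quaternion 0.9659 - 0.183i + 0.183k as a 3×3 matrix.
[[0.933, -0.3535, -0.067], [0.3535, 0.866, 0.3535], [-0.067, -0.3535, 0.933]]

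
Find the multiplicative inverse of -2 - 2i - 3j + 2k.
-0.0952 + 0.0952i + 0.1429j - 0.0952k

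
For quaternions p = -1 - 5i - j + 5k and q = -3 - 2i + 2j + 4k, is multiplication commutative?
No: pq = -25 + 3i + 11j - 31k ≠ -25 + 31i - 9j - 7k = qp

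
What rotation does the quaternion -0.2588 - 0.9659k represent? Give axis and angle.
axis = (0, 0, -1), θ = 7π/6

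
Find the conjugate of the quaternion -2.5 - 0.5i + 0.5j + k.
-2.5 + 0.5i - 0.5j - k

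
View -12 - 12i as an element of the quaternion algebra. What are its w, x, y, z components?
-12 - 12i + 0j + 0k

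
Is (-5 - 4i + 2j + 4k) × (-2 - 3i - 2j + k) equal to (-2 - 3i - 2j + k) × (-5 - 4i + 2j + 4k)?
No: pq = -2 + 33i - 2j + k ≠ -2 + 13i + 14j - 27k = qp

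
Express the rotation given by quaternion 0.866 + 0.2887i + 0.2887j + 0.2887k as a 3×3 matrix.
[[0.6666, -0.3333, 0.6667], [0.6667, 0.6666, -0.3333], [-0.3333, 0.6667, 0.6666]]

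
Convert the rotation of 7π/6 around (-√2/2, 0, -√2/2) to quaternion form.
-0.2588 - 0.683i - 0.683k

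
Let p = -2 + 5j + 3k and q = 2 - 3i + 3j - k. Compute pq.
-16 - 8i - 5j + 23k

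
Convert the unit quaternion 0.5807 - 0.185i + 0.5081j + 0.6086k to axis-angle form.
axis = (-0.2272, 0.6241, 0.7476), θ = 109°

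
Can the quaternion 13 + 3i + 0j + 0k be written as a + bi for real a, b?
Yes. The quaternion 13 + 3i has j- and k-coefficients y = z = 0, so it lies in the complex subalgebra spanned by 1 and i.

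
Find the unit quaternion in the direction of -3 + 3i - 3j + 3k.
-0.5 + 0.5i - 0.5j + 0.5k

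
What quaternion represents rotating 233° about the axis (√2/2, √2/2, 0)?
-0.4462 + 0.6328i + 0.6328j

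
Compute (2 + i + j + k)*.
2 - i - j - k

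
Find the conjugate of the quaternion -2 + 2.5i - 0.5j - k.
-2 - 2.5i + 0.5j + k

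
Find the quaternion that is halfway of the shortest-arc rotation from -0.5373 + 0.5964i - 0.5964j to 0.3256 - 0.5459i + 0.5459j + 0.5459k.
-0.4515 + 0.5977i - 0.5977j - 0.2857k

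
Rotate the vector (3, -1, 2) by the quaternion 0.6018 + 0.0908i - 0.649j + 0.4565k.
(-1.507, -0.676, 3.358)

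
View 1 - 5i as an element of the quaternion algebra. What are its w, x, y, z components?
1 - 5i + 0j + 0k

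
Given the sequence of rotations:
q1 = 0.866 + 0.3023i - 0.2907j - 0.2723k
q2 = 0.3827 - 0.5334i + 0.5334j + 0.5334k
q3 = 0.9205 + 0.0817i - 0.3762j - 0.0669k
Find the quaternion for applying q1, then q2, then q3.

q2 · q1 = 0.793 - 0.3364i + 0.3667j + 0.3515k
q3 · q2 · q1 = 0.9189 - 0.3526i + 0.033j + 0.1739k
0.9189 - 0.3526i + 0.033j + 0.1739k


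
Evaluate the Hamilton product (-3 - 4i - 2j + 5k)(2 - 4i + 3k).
-37 - 2i - 12j - 7k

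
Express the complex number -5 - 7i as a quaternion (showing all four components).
-5 - 7i + 0j + 0k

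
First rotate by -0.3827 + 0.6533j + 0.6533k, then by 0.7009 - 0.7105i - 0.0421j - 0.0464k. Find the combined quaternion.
-0.2104 + 0.2747i + 0.9382j + 0.0115k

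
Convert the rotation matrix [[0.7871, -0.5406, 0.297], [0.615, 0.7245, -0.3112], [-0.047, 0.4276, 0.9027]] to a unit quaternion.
0.9239 + 0.1999i + 0.0931j + 0.3127k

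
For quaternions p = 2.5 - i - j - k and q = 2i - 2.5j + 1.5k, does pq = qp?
No: pq = 1 + i - 6.75j + 8.25k ≠ 1 + 9i - 5.75j - 0.75k = qp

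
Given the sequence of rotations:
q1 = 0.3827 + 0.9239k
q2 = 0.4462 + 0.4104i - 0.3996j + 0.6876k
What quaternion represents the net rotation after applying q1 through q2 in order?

q2 · q1 = -0.4645 - 0.2121i - 0.5321j + 0.6754k
-0.4645 - 0.2121i - 0.5321j + 0.6754k


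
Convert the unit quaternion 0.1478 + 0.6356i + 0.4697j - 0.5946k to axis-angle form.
axis = (0.6427, 0.4749, -0.6012), θ = 163°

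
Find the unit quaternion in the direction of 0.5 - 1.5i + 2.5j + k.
0.1601 - 0.4804i + 0.8006j + 0.3203k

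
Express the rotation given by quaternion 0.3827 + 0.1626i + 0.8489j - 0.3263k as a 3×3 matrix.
[[-0.6542, 0.5258, 0.5436], [0.0263, 0.7342, -0.6784], [-0.7559, -0.4295, -0.4941]]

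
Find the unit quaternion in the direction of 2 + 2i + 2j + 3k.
0.4364 + 0.4364i + 0.4364j + 0.6547k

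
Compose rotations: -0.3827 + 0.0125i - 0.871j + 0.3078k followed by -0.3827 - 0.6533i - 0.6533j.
-0.4144 + 0.0441i + 0.7844j + 0.4594k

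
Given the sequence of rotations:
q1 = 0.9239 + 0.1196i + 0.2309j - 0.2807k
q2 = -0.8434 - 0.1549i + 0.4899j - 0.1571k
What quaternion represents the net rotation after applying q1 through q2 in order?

q2 · q1 = -0.9179 - 0.3452i + 0.1956j - 0.0028k
-0.9179 - 0.3452i + 0.1956j - 0.0028k


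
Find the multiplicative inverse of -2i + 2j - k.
0.2222i - 0.2222j + 0.1111k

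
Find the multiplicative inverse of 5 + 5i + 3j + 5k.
0.0595 - 0.0595i - 0.0357j - 0.0595k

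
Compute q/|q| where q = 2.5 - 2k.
0.7809 - 0.6247k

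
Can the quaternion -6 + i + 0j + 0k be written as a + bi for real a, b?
Yes. The quaternion -6 + i has j- and k-coefficients y = z = 0, so it lies in the complex subalgebra spanned by 1 and i.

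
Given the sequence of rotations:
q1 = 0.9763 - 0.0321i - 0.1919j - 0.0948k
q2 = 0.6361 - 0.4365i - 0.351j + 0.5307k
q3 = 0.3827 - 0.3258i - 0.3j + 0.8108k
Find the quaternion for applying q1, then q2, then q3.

q2 · q1 = 0.59 - 0.3115i - 0.5232j + 0.5303k
q3 · q2 · q1 = -0.4626 - 0.0463i - 0.457j + 0.7583k
-0.4626 - 0.0463i - 0.457j + 0.7583k


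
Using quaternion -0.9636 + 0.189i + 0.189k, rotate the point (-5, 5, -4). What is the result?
(-3.107, 4.65, -5.893)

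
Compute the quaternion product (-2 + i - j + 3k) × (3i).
-3 - 6i + 9j + 3k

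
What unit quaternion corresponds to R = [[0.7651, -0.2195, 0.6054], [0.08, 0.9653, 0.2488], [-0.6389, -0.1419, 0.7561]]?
0.9336 - 0.1046i + 0.3332j + 0.0802k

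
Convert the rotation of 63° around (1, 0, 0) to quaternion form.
0.8526 + 0.5225i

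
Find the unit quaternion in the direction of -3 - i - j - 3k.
-0.6708 - 0.2236i - 0.2236j - 0.6708k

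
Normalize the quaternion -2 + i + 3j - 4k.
-0.3651 + 0.1826i + 0.5477j - 0.7303k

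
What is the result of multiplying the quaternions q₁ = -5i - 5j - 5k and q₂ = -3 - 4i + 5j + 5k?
30 + 15i + 60j - 30k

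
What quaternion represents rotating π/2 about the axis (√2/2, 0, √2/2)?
0.7071 + 0.5i + 0.5k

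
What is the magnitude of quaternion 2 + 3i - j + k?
√15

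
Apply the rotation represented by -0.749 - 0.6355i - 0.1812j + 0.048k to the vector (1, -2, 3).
(0.957, -3.125, -1.822)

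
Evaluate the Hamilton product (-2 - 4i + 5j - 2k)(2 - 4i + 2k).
-16 + 10i + 26j + 12k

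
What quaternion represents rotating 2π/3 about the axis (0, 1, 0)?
0.5 + 0.866j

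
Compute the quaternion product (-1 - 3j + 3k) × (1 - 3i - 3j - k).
-7 + 15i - 9j - 5k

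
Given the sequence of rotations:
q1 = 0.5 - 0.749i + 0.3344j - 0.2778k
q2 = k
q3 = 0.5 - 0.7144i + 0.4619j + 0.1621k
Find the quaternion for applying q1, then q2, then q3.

q2 · q1 = 0.2778 - 0.3344i - 0.749j + 0.5k
q3 · q2 · q1 = 0.1649 - 0.0133i + 0.0568j + 0.9846k
0.1649 - 0.0133i + 0.0568j + 0.9846k


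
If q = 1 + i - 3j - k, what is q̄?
1 - i + 3j + k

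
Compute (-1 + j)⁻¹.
-0.5 - 0.5j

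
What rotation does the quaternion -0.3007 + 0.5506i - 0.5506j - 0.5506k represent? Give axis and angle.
axis = (√3/3, -√3/3, -√3/3), θ = 215°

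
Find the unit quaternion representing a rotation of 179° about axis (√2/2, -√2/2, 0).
0.0087 + 0.7071i - 0.7071j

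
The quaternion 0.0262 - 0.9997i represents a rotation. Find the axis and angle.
axis = (-1, 0, 0), θ = 177°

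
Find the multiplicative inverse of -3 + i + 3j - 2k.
-0.1304 - 0.0435i - 0.1304j + 0.087k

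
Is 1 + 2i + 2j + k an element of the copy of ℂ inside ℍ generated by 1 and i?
No. The quaternion 1 + 2i + 2j + k has j-coefficient y = 2 and k-coefficient z = 1, not both zero, so it does not lie in the complex subalgebra spanned by 1 and i.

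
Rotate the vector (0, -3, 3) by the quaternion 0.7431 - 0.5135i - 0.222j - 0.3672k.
(-2.18, 2.17, 2.923)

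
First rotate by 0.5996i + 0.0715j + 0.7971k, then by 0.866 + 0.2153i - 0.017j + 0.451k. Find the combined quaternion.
-0.4874 + 0.4735i + 0.1607j + 0.7159k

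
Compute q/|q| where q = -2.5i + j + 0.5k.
-0.9129i + 0.3651j + 0.1826k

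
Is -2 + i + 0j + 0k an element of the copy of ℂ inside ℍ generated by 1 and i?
Yes. The quaternion -2 + i has j- and k-coefficients y = z = 0, so it lies in the complex subalgebra spanned by 1 and i.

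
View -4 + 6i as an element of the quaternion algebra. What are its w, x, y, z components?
-4 + 6i + 0j + 0k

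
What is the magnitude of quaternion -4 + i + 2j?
√21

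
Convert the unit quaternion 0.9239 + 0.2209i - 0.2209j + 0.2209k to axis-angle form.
axis = (√3/3, -√3/3, √3/3), θ = π/4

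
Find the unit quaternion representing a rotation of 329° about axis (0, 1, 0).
-0.9636 + 0.2672j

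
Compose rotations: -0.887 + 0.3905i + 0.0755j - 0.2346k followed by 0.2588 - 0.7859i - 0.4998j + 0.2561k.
0.1752 + 0.8961i + 0.3785j - 0.152k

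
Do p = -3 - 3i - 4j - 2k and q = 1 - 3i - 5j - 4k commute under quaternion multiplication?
No: pq = -40 + 12i + 5j + 13k ≠ -40 + 17j + 7k = qp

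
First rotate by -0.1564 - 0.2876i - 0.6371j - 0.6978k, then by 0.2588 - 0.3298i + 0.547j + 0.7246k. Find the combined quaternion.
0.7188 + 0.0571i - 0.689j + 0.0735k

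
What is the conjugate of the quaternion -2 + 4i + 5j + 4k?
-2 - 4i - 5j - 4k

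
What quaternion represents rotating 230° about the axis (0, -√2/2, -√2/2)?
-0.4226 - 0.6409j - 0.6409k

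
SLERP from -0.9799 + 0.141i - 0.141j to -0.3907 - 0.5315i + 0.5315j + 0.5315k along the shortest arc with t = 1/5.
-0.9892 - 0.0172i + 0.0172j + 0.1443k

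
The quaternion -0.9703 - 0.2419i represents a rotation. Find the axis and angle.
axis = (-1, 0, 0), θ = 332°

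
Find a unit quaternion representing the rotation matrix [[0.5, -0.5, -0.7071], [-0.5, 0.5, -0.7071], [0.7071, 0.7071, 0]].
0.7071 + 0.5i - 0.5j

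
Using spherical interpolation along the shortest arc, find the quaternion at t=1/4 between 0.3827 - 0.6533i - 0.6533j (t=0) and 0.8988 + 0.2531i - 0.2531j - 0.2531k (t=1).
0.6103 - 0.4704i - 0.6322j - 0.0809k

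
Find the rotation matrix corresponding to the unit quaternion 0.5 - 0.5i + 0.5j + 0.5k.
[[0, -1, 0], [0, 0, 1], [-1, 0, 0]]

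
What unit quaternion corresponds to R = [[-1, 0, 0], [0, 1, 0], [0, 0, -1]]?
j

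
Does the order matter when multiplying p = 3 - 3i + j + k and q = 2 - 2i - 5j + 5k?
Yes: pq = -2i + 34k ≠ -22i - 26j = qp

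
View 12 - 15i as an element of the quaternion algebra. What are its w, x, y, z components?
12 - 15i + 0j + 0k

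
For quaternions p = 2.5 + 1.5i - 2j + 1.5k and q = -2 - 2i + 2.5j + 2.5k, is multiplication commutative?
No: pq = -0.75 - 16.75i + 3.5j + 3k ≠ -0.75 + 0.75i + 17j + 3.5k = qp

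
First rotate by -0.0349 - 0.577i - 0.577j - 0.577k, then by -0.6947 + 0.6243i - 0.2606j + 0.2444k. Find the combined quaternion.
0.3751 + 0.6704i + 0.6291j - 0.1183k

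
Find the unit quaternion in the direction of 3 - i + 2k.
0.8018 - 0.2673i + 0.5345k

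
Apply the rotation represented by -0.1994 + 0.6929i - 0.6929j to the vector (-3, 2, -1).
(-2.316, 2.684, 1.197)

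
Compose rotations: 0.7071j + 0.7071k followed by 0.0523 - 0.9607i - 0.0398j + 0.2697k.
-0.1626 - 0.2188i + 0.7163j - 0.6423k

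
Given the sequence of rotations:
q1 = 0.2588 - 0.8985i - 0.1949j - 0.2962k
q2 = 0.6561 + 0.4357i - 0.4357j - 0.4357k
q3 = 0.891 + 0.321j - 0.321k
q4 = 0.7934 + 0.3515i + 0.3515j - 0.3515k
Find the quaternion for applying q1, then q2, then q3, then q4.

q2 · q1 = 0.3473 - 0.4326i + 0.2799j - 0.7835k
q3 · q2 · q1 = -0.0319 - 0.5471i + 0.4997j - 0.6707k
q4 · q3 · q2 · q1 = -0.2444 - 0.5054i + 0.8133j - 0.153k
-0.2444 - 0.5054i + 0.8133j - 0.153k


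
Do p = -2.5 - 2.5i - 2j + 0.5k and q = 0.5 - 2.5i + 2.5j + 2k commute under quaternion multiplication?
No: pq = -3.5 - 0.25i - 3.5j - 16k ≠ -3.5 + 10.25i - 11j + 6.5k = qp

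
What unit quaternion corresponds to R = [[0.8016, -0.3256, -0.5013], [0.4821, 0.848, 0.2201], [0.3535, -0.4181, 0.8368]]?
0.9336 - 0.1709i - 0.2289j + 0.2163k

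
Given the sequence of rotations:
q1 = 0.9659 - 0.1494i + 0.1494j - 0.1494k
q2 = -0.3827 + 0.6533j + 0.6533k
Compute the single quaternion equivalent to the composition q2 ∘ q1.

q2 · q1 = -0.3696 - 0.138i + 0.4762j + 0.7858k
-0.3696 - 0.138i + 0.4762j + 0.7858k


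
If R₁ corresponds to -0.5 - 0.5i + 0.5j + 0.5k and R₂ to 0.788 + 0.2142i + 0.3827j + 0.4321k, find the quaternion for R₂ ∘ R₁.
-0.6943 - 0.5258i - 0.1205j + 0.4764k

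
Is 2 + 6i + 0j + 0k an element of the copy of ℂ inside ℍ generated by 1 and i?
Yes. The quaternion 2 + 6i has j- and k-coefficients y = z = 0, so it lies in the complex subalgebra spanned by 1 and i.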